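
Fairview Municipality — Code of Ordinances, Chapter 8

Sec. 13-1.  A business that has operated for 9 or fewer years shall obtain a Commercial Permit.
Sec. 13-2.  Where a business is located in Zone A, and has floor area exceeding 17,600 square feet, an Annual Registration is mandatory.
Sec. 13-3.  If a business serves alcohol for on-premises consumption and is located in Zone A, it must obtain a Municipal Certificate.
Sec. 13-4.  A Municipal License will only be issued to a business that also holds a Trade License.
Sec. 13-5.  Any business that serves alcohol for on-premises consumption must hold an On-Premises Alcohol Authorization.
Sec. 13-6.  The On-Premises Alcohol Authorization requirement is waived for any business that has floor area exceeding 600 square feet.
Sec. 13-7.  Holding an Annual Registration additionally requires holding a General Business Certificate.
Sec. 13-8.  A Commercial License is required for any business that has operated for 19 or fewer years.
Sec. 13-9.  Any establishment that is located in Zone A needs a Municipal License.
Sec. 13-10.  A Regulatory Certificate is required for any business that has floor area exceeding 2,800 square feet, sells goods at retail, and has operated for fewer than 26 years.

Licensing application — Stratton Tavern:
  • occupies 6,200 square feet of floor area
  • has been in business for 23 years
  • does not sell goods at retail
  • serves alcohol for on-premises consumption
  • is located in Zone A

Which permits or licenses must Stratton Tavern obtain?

Municipal Certificate, Municipal License, Trade License

Sec. 13-1. years in business 23 > 9 → Commercial Permit not required.
Sec. 13-2. is located in Zone A; floor area 6,200 square feet ≤ 17,600 square feet → Annual Registration not required.
Sec. 13-3. serves alcohol for on-premises consumption; is located in Zone A → Municipal Certificate required.
Sec. 13-4. Municipal License is required → Trade License also required.
Sec. 13-5. serves alcohol for on-premises consumption → On-Premises Alcohol Authorization required.
Sec. 13-6. floor area 6,200 square feet > 600 square feet → exempt from On-Premises Alcohol Authorization.
Sec. 13-7. Annual Registration is not required → no effect.
Sec. 13-8. years in business 23 > 19 → Commercial License not required.
Sec. 13-9. is located in Zone A → Municipal License required.
Sec. 13-10. floor area 6,200 square feet > 2,800 square feet; does not sell goods at retail; years in business 23 < 26 → Regulatory Certificate not required.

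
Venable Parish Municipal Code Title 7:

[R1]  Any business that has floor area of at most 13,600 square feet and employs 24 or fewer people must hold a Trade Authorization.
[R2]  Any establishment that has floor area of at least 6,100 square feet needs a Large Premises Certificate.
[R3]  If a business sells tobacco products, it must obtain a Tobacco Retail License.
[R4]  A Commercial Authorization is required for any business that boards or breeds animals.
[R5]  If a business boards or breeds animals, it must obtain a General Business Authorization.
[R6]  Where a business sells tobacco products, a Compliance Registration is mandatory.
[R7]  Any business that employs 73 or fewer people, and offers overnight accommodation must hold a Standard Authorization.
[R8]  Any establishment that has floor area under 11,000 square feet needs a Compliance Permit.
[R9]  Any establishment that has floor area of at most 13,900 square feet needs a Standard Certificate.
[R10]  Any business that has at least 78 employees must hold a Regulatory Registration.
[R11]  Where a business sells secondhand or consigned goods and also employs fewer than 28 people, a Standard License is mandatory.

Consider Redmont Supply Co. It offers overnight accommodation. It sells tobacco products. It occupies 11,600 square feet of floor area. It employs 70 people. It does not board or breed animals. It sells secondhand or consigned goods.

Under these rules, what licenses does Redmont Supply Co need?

[R1] floor area 11,600 square feet ≤ 13,600 square feet; employees 70 > 24 → Trade Authorization not required.
[R2] floor area 11,600 square feet ≥ 6,100 square feet → Large Premises Certificate required.
[R3] sells tobacco products → Tobacco Retail License required.
[R4] does not board or breed animals → Commercial Authorization not required.
[R5] does not board or breed animals → General Business Authorization not required.
[R6] sells tobacco products → Compliance Registration required.
[R7] employees 70 ≤ 73; offers overnight accommodation → Standard Authorization required.
[R8] floor area 11,600 square feet ≥ 11,000 square feet → Compliance Permit not required.
[R9] floor area 11,600 square feet ≤ 13,900 square feet → Standard Certificate required.
[R10] employees 70 < 78 → Regulatory Registration not required.
[R11] sells secondhand or consigned goods; employees 70 ≥ 28 → Standard License not required.

Compliance Registration, Large Premises Certificate, Standard Authorization, Standard Certificate, Tobacco Retail License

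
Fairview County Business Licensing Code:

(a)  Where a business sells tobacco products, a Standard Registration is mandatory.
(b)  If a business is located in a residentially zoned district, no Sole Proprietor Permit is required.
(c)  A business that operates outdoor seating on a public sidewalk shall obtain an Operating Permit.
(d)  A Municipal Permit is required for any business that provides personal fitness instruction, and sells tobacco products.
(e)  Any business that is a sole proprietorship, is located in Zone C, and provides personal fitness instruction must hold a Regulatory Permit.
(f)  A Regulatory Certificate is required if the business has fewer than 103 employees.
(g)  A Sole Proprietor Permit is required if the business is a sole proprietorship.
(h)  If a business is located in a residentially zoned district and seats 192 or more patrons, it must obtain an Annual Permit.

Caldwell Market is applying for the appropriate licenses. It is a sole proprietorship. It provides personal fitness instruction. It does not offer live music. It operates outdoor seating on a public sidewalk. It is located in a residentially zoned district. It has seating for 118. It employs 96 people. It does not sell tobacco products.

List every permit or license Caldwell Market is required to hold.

(a) does not sell tobacco products → Standard Registration not required.
(b) is located in a residentially zoned district → exempt from Sole Proprietor Permit.
(c) operates outdoor seating on a public sidewalk → Operating Permit required.
(d) provides personal fitness instruction; does not sell tobacco products → Municipal Permit not required.
(e) is a sole proprietorship; is located in a residentially zoned district (not: is located in Zone C); provides personal fitness instruction → Regulatory Permit not required.
(f) employees 96 < 103 → Regulatory Certificate required.
(g) is a sole proprietorship → Sole Proprietor Permit required.
(h) is located in a residentially zoned district; seating 118 < 192 → Annual Permit not required.

Operating Permit, Regulatory Certificate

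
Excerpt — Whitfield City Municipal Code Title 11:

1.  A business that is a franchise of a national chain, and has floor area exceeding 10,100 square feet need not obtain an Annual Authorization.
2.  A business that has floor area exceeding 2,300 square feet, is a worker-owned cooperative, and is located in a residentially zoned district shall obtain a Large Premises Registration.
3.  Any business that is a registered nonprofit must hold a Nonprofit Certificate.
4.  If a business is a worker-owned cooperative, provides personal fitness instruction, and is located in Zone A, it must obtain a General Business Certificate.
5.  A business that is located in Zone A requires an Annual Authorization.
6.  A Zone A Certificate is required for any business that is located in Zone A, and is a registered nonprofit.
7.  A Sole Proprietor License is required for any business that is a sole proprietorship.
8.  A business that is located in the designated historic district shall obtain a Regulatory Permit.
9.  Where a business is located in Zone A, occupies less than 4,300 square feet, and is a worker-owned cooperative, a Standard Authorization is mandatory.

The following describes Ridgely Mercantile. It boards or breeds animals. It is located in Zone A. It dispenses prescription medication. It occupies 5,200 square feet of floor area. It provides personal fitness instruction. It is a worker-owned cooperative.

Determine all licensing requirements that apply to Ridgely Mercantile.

Annual Authorization, General Business Certificate

1. is a worker-owned cooperative (not: is a franchise of a national chain); floor area 5,200 square feet ≤ 10,100 square feet → Annual Authorization exemption does not apply.
2. floor area 5,200 square feet > 2,300 square feet; is a worker-owned cooperative; is located in Zone A (not: is located in a residentially zoned district) → Large Premises Registration not required.
3. is a worker-owned cooperative (not: is a registered nonprofit) → Nonprofit Certificate not required.
4. is a worker-owned cooperative; provides personal fitness instruction; is located in Zone A → General Business Certificate required.
5. is located in Zone A → Annual Authorization required.
6. is located in Zone A; is a worker-owned cooperative (not: is a registered nonprofit) → Zone A Certificate not required.
7. is a worker-owned cooperative (not: is a sole proprietorship) → Sole Proprietor License not required.
8. is located in Zone A (not: is located in the designated historic district) → Regulatory Permit not required.
9. is located in Zone A; floor area 5,200 square feet ≥ 4,300 square feet; is a worker-owned cooperative → Standard Authorization not required.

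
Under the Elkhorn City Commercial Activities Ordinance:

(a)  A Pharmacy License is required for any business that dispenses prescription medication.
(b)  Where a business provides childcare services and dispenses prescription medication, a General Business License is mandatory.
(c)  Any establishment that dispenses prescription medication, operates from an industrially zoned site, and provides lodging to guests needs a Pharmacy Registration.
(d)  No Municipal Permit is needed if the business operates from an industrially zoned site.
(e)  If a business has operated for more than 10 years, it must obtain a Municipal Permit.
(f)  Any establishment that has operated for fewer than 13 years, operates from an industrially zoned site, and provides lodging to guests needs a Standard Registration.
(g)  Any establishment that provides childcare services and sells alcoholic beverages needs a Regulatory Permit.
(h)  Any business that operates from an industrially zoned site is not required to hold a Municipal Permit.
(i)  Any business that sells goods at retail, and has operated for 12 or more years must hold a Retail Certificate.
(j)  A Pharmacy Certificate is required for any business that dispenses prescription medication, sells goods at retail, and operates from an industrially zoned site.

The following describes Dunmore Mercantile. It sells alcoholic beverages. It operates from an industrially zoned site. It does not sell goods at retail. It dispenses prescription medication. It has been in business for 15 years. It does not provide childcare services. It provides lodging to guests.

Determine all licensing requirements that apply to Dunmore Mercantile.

(a) dispenses prescription medication → Pharmacy License required.
(b) does not provide childcare services; dispenses prescription medication → General Business License not required.
(c) dispenses prescription medication; operates from an industrially zoned site; provides lodging to guests → Pharmacy Registration required.
(d) operates from an industrially zoned site → exempt from Municipal Permit.
(e) years in business 15 > 10 → Municipal Permit required.
(f) years in business 15 ≥ 13; operates from an industrially zoned site; provides lodging to guests → Standard Registration not required.
(g) does not provide childcare services; sells alcoholic beverages → Regulatory Permit not required.
(h) operates from an industrially zoned site → exempt from Municipal Permit.
(i) does not sell goods at retail; years in business 15 ≥ 12 → Retail Certificate not required.
(j) dispenses prescription medication; does not sell goods at retail; operates from an industrially zoned site → Pharmacy Certificate not required.

Pharmacy License, Pharmacy Registration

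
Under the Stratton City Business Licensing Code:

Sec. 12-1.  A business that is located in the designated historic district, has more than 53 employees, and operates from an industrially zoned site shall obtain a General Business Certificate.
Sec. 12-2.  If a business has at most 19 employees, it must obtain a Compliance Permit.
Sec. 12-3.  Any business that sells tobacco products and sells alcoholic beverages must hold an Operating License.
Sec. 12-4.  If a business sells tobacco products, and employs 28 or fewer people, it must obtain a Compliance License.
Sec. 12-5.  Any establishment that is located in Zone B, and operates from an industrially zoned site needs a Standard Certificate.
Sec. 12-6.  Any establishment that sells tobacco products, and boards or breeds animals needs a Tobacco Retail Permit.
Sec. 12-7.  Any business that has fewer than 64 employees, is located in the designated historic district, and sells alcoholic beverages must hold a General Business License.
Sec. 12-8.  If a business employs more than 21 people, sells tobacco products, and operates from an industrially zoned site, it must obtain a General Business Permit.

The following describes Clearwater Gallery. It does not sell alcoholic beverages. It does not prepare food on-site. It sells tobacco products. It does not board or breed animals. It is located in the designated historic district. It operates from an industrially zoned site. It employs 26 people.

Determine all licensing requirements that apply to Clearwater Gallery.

Compliance License, General Business Permit

Sec. 12-1. is located in the designated historic district; employees 26 ≤ 53; operates from an industrially zoned site → General Business Certificate not required.
Sec. 12-2. employees 26 > 19 → Compliance Permit not required.
Sec. 12-3. sells tobacco products; does not sell alcoholic beverages → Operating License not required.
Sec. 12-4. sells tobacco products; employees 26 ≤ 28 → Compliance License required.
Sec. 12-5. is located in the designated historic district (not: is located in Zone B); operates from an industrially zoned site → Standard Certificate not required.
Sec. 12-6. sells tobacco products; does not board or breed animals → Tobacco Retail Permit not required.
Sec. 12-7. employees 26 < 64; is located in the designated historic district; does not sell alcoholic beverages → General Business License not required.
Sec. 12-8. employees 26 > 21; sells tobacco products; operates from an industrially zoned site → General Business Permit required.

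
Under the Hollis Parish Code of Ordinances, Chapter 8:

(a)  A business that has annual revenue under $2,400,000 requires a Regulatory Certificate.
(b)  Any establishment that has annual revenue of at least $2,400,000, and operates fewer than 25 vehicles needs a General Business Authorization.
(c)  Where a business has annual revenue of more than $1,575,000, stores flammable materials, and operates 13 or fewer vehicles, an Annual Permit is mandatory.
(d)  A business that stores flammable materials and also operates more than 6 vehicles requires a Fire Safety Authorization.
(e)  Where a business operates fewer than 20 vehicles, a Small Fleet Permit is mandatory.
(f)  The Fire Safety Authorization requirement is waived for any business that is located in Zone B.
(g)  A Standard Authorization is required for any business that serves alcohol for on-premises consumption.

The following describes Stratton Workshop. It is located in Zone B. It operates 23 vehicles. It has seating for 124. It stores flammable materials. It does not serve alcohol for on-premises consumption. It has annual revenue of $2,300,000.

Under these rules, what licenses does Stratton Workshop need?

Regulatory Certificate

(a) revenue $2,300,000 < $2,400,000 → Regulatory Certificate required.
(b) revenue $2,300,000 < $2,400,000; vehicles 23 < 25 → General Business Authorization not required.
(c) revenue $2,300,000 > $1,575,000; stores flammable materials; vehicles 23 > 13 → Annual Permit not required.
(d) stores flammable materials; vehicles 23 > 6 → Fire Safety Authorization required.
(e) vehicles 23 ≥ 20 → Small Fleet Permit not required.
(f) is located in Zone B → exempt from Fire Safety Authorization.
(g) does not serve alcohol for on-premises consumption → Standard Authorization not required.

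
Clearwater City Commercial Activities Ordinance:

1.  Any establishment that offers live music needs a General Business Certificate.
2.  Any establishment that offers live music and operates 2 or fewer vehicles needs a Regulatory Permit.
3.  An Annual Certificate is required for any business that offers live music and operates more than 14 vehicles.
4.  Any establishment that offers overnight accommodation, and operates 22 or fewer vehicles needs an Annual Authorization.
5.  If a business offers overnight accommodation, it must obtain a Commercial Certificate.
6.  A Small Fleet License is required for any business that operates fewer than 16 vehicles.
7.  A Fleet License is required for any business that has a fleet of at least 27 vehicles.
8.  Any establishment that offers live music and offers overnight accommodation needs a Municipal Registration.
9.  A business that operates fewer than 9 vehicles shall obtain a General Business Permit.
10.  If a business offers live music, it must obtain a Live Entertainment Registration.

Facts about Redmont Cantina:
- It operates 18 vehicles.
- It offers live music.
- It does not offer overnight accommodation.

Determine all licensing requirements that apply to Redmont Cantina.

Annual Certificate, General Business Certificate, Live Entertainment Registration

1. offers live music → General Business Certificate required.
2. offers live music; vehicles 18 > 2 → Regulatory Permit not required.
3. offers live music; vehicles 18 > 14 → Annual Certificate required.
4. does not offer overnight accommodation; vehicles 18 ≤ 22 → Annual Authorization not required.
5. does not offer overnight accommodation → Commercial Certificate not required.
6. vehicles 18 ≥ 16 → Small Fleet License not required.
7. vehicles 18 < 27 → Fleet License not required.
8. offers live music; does not offer overnight accommodation → Municipal Registration not required.
9. vehicles 18 ≥ 9 → General Business Permit not required.
10. offers live music → Live Entertainment Registration required.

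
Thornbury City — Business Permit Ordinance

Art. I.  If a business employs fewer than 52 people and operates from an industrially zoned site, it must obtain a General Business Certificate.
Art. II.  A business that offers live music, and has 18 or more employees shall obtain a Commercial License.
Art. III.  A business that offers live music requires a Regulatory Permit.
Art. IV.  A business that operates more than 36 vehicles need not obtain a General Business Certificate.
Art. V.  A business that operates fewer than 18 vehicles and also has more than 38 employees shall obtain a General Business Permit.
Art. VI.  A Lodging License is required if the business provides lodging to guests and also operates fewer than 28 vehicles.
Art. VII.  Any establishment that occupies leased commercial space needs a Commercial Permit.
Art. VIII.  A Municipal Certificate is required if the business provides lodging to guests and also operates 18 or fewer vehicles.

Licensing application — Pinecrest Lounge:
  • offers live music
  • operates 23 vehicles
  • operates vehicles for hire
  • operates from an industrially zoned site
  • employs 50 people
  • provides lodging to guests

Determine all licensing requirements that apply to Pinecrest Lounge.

Art. I. employees 50 < 52; operates from an industrially zoned site → General Business Certificate required.
Art. II. offers live music; employees 50 ≥ 18 → Commercial License required.
Art. III. offers live music → Regulatory Permit required.
Art. IV. vehicles 23 ≤ 36 → General Business Certificate exemption does not apply.
Art. V. vehicles 23 ≥ 18; employees 50 > 38 → General Business Permit not required.
Art. VI. provides lodging to guests; vehicles 23 < 28 → Lodging License required.
Art. VII. operates from an industrially zoned site (not: occupies leased commercial space) → Commercial Permit not required.
Art. VIII. provides lodging to guests; vehicles 23 > 18 → Municipal Certificate not required.

Commercial License, General Business Certificate, Lodging License, Regulatory Permit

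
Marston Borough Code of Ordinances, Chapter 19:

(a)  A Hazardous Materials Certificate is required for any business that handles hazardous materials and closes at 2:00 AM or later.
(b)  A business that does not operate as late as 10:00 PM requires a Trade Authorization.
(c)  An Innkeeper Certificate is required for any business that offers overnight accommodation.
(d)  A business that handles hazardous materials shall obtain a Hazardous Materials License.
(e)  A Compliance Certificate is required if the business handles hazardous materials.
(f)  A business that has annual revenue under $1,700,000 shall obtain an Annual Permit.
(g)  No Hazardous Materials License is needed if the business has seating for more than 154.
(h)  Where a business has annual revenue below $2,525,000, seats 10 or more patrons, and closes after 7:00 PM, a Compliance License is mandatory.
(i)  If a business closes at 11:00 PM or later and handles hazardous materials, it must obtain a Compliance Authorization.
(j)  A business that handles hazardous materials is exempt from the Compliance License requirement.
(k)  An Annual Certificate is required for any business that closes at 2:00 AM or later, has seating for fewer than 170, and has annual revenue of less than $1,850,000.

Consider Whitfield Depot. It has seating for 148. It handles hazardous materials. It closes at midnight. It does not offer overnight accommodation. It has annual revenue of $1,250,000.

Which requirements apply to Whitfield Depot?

(a) handles hazardous materials; closes midnight, at/before 2:00 AM → Hazardous Materials Certificate not required.
(b) closes midnight, after 10:00 PM → Trade Authorization not required.
(c) does not offer overnight accommodation → Innkeeper Certificate not required.
(d) handles hazardous materials → Hazardous Materials License required.
(e) handles hazardous materials → Compliance Certificate required.
(f) revenue $1,250,000 < $1,700,000 → Annual Permit required.
(g) seating 148 ≤ 154 → Hazardous Materials License exemption does not apply.
(h) revenue $1,250,000 < $2,525,000; seating 148 ≥ 10; closes midnight, after 7:00 PM → Compliance License required.
(i) closes midnight, after 11:00 PM; handles hazardous materials → Compliance Authorization required.
(j) handles hazardous materials → exempt from Compliance License.
(k) closes midnight, at/before 2:00 AM; seating 148 < 170; revenue $1,250,000 < $1,850,000 → Annual Certificate not required.

Annual Permit, Compliance Authorization, Compliance Certificate, Hazardous Materials License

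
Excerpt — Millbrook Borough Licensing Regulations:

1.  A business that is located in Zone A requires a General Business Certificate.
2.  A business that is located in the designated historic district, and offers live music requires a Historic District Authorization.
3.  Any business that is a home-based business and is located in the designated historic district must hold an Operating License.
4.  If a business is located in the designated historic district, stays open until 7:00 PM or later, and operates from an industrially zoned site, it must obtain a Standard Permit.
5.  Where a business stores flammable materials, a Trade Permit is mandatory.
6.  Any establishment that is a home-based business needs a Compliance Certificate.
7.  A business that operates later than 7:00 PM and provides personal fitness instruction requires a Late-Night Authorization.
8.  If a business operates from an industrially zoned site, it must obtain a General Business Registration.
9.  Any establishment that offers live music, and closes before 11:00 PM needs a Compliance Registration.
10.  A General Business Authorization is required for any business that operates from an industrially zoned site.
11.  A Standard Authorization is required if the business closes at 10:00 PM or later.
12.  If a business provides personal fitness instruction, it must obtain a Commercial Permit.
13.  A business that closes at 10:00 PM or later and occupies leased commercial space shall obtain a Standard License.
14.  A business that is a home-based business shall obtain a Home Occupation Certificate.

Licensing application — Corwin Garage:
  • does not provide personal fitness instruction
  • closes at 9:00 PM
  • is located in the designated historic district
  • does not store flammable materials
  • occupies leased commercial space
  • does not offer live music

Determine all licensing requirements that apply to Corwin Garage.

None

1. is located in the designated historic district (not: is located in Zone A) → General Business Certificate not required.
2. is located in the designated historic district; does not offer live music → Historic District Authorization not required.
3. occupies leased commercial space (not: is a home-based business); is located in the designated historic district → Operating License not required.
4. is located in the designated historic district; closes 9:00 PM, after 7:00 PM; occupies leased commercial space (not: operates from an industrially zoned site) → Standard Permit not required.
5. does not store flammable materials → Trade Permit not required.
6. occupies leased commercial space (not: is a home-based business) → Compliance Certificate not required.
7. closes 9:00 PM, after 7:00 PM; does not provide personal fitness instruction → Late-Night Authorization not required.
8. occupies leased commercial space (not: operates from an industrially zoned site) → General Business Registration not required.
9. does not offer live music; closes 9:00 PM, at/before 11:00 PM → Compliance Registration not required.
10. occupies leased commercial space (not: operates from an industrially zoned site) → General Business Authorization not required.
11. closes 9:00 PM, at/before 10:00 PM → Standard Authorization not required.
12. does not provide personal fitness instruction → Commercial Permit not required.
13. closes 9:00 PM, at/before 10:00 PM; occupies leased commercial space → Standard License not required.
14. occupies leased commercial space (not: is a home-based business) → Home Occupation Certificate not required.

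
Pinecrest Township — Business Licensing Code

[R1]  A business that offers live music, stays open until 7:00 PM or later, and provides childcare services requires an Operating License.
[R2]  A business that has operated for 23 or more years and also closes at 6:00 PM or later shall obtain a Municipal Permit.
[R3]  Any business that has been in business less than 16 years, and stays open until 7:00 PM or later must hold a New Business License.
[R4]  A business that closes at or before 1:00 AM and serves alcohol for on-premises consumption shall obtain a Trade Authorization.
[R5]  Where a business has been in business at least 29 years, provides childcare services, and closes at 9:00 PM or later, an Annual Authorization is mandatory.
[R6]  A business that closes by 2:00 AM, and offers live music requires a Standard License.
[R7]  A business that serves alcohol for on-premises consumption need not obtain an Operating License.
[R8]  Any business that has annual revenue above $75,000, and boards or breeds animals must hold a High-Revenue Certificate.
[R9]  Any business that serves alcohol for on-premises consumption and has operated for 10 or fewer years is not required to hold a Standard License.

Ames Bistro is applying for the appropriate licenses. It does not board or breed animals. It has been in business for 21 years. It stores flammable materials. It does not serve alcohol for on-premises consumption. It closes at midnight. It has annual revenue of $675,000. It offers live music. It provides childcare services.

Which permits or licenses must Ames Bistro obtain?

[R1] offers live music; closes midnight, after 7:00 PM; provides childcare services → Operating License required.
[R2] years in business 21 < 23; closes midnight, after 6:00 PM → Municipal Permit not required.
[R3] years in business 21 ≥ 16; closes midnight, after 7:00 PM → New Business License not required.
[R4] closes midnight, at/before 1:00 AM; does not serve alcohol for on-premises consumption → Trade Authorization not required.
[R5] years in business 21 < 29; provides childcare services; closes midnight, after 9:00 PM → Annual Authorization not required.
[R6] closes midnight, at/before 2:00 AM; offers live music → Standard License required.
[R7] does not serve alcohol for on-premises consumption → Operating License exemption does not apply.
[R8] revenue $675,000 > $75,000; does not board or breed animals → High-Revenue Certificate not required.
[R9] does not serve alcohol for on-premises consumption; years in business 21 > 10 → Standard License exemption does not apply.

Operating License, Standard License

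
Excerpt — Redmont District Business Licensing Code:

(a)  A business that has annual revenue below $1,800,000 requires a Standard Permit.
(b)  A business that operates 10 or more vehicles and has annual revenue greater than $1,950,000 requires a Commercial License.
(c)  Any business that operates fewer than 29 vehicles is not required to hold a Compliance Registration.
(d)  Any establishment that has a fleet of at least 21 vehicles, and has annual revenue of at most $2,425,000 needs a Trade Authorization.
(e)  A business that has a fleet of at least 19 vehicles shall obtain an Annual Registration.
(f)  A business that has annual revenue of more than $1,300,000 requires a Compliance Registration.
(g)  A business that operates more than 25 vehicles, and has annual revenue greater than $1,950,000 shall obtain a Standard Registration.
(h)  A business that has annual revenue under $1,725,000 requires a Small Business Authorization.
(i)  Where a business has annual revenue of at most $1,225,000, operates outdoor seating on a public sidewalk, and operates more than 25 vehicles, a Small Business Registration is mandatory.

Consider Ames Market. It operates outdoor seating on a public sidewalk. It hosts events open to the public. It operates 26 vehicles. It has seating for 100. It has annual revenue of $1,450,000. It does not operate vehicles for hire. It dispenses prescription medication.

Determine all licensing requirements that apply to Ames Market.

(a) revenue $1,450,000 < $1,800,000 → Standard Permit required.
(b) vehicles 26 ≥ 10; revenue $1,450,000 ≤ $1,950,000 → Commercial License not required.
(c) vehicles 26 < 29 → exempt from Compliance Registration.
(d) vehicles 26 ≥ 21; revenue $1,450,000 ≤ $2,425,000 → Trade Authorization required.
(e) vehicles 26 ≥ 19 → Annual Registration required.
(f) revenue $1,450,000 > $1,300,000 → Compliance Registration required.
(g) vehicles 26 > 25; revenue $1,450,000 ≤ $1,950,000 → Standard Registration not required.
(h) revenue $1,450,000 < $1,725,000 → Small Business Authorization required.
(i) revenue $1,450,000 > $1,225,000; operates outdoor seating on a public sidewalk; vehicles 26 > 25 → Small Business Registration not required.

Annual Registration, Small Business Authorization, Standard Permit, Trade Authorization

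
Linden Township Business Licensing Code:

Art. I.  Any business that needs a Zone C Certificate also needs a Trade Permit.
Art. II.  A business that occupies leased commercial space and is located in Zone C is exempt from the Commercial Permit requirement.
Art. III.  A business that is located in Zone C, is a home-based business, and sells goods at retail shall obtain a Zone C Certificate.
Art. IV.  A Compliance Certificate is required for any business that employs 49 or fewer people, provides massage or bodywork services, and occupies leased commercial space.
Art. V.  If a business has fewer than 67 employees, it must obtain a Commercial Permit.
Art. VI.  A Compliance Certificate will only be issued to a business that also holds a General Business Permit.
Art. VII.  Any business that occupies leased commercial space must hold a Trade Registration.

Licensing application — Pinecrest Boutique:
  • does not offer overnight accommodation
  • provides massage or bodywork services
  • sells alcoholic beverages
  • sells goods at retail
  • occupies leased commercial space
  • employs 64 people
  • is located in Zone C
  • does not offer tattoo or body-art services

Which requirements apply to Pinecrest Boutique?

Art. I. Zone C Certificate is not required → no effect.
Art. II. occupies leased commercial space; is located in Zone C → exempt from Commercial Permit.
Art. III. is located in Zone C; occupies leased commercial space (not: is a home-based business); sells goods at retail → Zone C Certificate not required.
Art. IV. employees 64 > 49; provides massage or bodywork services; occupies leased commercial space → Compliance Certificate not required.
Art. V. employees 64 < 67 → Commercial Permit required.
Art. VI. Compliance Certificate is not required → no effect.
Art. VII. occupies leased commercial space → Trade Registration required.

Trade Registration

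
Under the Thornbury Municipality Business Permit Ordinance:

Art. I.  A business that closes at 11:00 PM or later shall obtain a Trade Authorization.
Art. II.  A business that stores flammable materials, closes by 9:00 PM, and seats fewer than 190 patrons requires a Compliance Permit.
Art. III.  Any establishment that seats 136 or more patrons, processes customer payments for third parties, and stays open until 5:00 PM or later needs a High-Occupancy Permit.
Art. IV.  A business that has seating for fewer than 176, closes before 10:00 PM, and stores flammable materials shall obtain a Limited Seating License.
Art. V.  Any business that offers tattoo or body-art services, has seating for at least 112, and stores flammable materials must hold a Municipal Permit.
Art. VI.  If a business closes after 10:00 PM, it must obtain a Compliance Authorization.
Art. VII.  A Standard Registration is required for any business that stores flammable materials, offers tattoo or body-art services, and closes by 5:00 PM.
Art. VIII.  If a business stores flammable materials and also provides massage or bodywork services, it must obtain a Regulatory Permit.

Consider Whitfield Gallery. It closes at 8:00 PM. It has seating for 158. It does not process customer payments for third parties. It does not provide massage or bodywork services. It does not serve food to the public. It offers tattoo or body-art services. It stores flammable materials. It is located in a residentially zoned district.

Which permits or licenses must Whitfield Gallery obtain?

Compliance Permit, Limited Seating License, Municipal Permit

Art. I. closes 8:00 PM, at/before 11:00 PM → Trade Authorization not required.
Art. II. stores flammable materials; closes 8:00 PM, at/before 9:00 PM; seating 158 < 190 → Compliance Permit required.
Art. III. seating 158 ≥ 136; does not process customer payments for third parties; closes 8:00 PM, after 5:00 PM → High-Occupancy Permit not required.
Art. IV. seating 158 < 176; closes 8:00 PM, at/before 10:00 PM; stores flammable materials → Limited Seating License required.
Art. V. offers tattoo or body-art services; seating 158 ≥ 112; stores flammable materials → Municipal Permit required.
Art. VI. closes 8:00 PM, at/before 10:00 PM → Compliance Authorization not required.
Art. VII. stores flammable materials; offers tattoo or body-art services; closes 8:00 PM, after 5:00 PM → Standard Registration not required.
Art. VIII. stores flammable materials; does not provide massage or bodywork services → Regulatory Permit not required.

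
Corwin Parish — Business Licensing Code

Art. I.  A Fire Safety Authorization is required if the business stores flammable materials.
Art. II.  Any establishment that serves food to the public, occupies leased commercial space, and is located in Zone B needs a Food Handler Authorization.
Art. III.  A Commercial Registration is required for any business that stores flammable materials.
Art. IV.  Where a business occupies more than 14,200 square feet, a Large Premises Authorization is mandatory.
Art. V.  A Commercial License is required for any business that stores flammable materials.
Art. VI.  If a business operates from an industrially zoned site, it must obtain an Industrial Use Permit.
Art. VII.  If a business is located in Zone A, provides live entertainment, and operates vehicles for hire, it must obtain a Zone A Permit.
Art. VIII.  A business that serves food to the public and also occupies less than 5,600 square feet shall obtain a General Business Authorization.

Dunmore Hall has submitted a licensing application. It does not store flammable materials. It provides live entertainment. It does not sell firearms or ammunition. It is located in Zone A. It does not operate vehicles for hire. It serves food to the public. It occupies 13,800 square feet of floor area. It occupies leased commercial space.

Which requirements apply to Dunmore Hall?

None

Art. I. does not store flammable materials → Fire Safety Authorization not required.
Art. II. serves food to the public; occupies leased commercial space; is located in Zone A (not: is located in Zone B) → Food Handler Authorization not required.
Art. III. does not store flammable materials → Commercial Registration not required.
Art. IV. floor area 13,800 square feet ≤ 14,200 square feet → Large Premises Authorization not required.
Art. V. does not store flammable materials → Commercial License not required.
Art. VI. occupies leased commercial space (not: operates from an industrially zoned site) → Industrial Use Permit not required.
Art. VII. is located in Zone A; provides live entertainment; does not operate vehicles for hire → Zone A Permit not required.
Art. VIII. serves food to the public; floor area 13,800 square feet ≥ 5,600 square feet → General Business Authorization not required.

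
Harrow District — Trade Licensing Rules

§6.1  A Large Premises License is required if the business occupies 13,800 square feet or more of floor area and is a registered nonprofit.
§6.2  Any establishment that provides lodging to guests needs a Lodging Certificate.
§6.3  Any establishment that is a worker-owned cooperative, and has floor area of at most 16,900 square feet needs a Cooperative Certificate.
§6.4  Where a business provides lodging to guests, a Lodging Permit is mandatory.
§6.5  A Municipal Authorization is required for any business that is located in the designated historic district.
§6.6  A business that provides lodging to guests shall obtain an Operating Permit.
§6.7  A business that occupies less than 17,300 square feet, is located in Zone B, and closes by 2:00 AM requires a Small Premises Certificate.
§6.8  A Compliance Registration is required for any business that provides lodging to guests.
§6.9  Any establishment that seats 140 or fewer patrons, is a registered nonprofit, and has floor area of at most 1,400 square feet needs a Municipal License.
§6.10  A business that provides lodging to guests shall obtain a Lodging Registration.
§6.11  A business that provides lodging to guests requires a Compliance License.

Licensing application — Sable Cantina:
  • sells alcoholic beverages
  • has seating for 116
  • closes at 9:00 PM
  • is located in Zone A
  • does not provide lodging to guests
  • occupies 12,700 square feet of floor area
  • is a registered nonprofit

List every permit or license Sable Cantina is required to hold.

None

§6.1 floor area 12,700 square feet < 13,800 square feet; is a registered nonprofit → Large Premises License not required.
§6.2 does not provide lodging to guests → Lodging Certificate not required.
§6.3 is a registered nonprofit (not: is a worker-owned cooperative); floor area 12,700 square feet ≤ 16,900 square feet → Cooperative Certificate not required.
§6.4 does not provide lodging to guests → Lodging Permit not required.
§6.5 is located in Zone A (not: is located in the designated historic district) → Municipal Authorization not required.
§6.6 does not provide lodging to guests → Operating Permit not required.
§6.7 floor area 12,700 square feet < 17,300 square feet; is located in Zone A (not: is located in Zone B); closes 9:00 PM, at/before 2:00 AM → Small Premises Certificate not required.
§6.8 does not provide lodging to guests → Compliance Registration not required.
§6.9 seating 116 ≤ 140; is a registered nonprofit; floor area 12,700 square feet > 1,400 square feet → Municipal License not required.
§6.10 does not provide lodging to guests → Lodging Registration not required.
§6.11 does not provide lodging to guests → Compliance License not required.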